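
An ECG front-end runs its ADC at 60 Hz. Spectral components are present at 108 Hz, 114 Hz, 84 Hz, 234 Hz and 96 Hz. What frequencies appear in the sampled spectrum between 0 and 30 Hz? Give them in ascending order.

6 Hz, 12 Hz, 24 Hz

fs/2 = 30 Hz.
108 Hz mod fs = 48 Hz.
48 Hz > fs/2 = 30 Hz, folds to fs − 48 Hz = 12 Hz.
114 Hz mod fs = 54 Hz.
54 Hz > fs/2 = 30 Hz, folds to fs − 54 Hz = 6 Hz.
84 Hz mod fs = 24 Hz.
24 Hz ≤ fs/2 = 30 Hz, appears at 24 Hz.
234 Hz mod fs = 54 Hz.
54 Hz > fs/2 = 30 Hz, folds to fs − 54 Hz = 6 Hz.
96 Hz mod fs = 36 Hz.
36 Hz > fs/2 = 30 Hz, folds to fs − 36 Hz = 24 Hz.
Distinct values: {6 Hz, 12 Hz, 24 Hz}.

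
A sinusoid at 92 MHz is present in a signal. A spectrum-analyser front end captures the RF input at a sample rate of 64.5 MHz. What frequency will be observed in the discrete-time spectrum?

27.5 MHz

92 MHz mod fs = 27.5 MHz.
27.5 MHz ≤ fs/2 = 32.25 MHz, appears at 27.5 MHz.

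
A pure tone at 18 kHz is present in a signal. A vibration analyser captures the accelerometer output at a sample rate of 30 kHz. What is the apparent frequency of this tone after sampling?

12 kHz

18 kHz > fs/2 = 15 kHz, folds to fs − 18 kHz = 12 kHz.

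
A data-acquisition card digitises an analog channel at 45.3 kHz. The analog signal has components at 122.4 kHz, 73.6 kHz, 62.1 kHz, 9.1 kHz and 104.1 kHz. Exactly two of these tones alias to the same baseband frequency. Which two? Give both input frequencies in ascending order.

fs/2 = 22.65 kHz.
122.4 kHz mod fs = 31.8 kHz.
31.8 kHz > fs/2 = 22.65 kHz, folds to fs − 31.8 kHz = 13.5 kHz.
73.6 kHz mod fs = 28.3 kHz.
28.3 kHz > fs/2 = 22.65 kHz, folds to fs − 28.3 kHz = 17 kHz.
62.1 kHz mod fs = 16.8 kHz.
16.8 kHz ≤ fs/2 = 22.65 kHz, appears at 16.8 kHz.
9.1 kHz ≤ fs/2 = 22.65 kHz, passes unchanged.
104.1 kHz mod fs = 13.5 kHz.
13.5 kHz ≤ fs/2 = 22.65 kHz, appears at 13.5 kHz.
104.1 kHz and 122.4 kHz both map to 13.5 kHz.

104.1 kHz, 122.4 kHz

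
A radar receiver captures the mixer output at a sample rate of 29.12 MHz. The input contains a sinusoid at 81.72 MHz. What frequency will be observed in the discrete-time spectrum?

5.64 MHz

81.72 MHz mod fs = 23.48 MHz.
23.48 MHz > fs/2 = 14.56 MHz, folds to fs − 23.48 MHz = 5.64 MHz.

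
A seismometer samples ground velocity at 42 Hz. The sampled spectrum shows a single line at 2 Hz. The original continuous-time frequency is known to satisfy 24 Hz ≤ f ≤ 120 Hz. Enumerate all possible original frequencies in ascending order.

40 Hz, 44 Hz, 82 Hz, 86 Hz

Frequencies that alias to 2 Hz are k·fs ± 2 Hz for integer k ≥ 0.
k=0: 2 Hz.
k=1: 40 Hz, 44 Hz.
k=2: 82 Hz, 86 Hz.
k=3: 124 Hz, 128 Hz.
Within [24 Hz, 120 Hz]: 40 Hz, 44 Hz, 82 Hz, 86 Hz.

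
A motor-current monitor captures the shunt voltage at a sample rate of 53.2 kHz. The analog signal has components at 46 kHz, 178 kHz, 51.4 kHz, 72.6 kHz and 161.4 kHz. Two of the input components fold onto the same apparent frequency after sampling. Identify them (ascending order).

51.4 kHz, 161.4 kHz

fs/2 = 26.6 kHz.
46 kHz > fs/2 = 26.6 kHz, folds to fs − 46 kHz = 7.2 kHz.
178 kHz mod fs = 18.4 kHz.
18.4 kHz ≤ fs/2 = 26.6 kHz, appears at 18.4 kHz.
51.4 kHz > fs/2 = 26.6 kHz, folds to fs − 51.4 kHz = 1.8 kHz.
72.6 kHz mod fs = 19.4 kHz.
19.4 kHz ≤ fs/2 = 26.6 kHz, appears at 19.4 kHz.
161.4 kHz mod fs = 1.8 kHz.
1.8 kHz ≤ fs/2 = 26.6 kHz, appears at 1.8 kHz.
51.4 kHz and 161.4 kHz both map to 1.8 kHz.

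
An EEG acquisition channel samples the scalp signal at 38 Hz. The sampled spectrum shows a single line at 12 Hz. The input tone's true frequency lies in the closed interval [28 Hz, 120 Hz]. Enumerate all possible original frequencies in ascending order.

50 Hz, 64 Hz, 88 Hz, 102 Hz

Frequencies that alias to 12 Hz are k·fs ± 12 Hz for integer k ≥ 0.
k=0: 12 Hz.
k=1: 26 Hz, 50 Hz.
k=2: 64 Hz, 88 Hz.
k=3: 102 Hz, 126 Hz.
k=4: 140 Hz, 164 Hz.
Within [28 Hz, 120 Hz]: 50 Hz, 64 Hz, 88 Hz, 102 Hz.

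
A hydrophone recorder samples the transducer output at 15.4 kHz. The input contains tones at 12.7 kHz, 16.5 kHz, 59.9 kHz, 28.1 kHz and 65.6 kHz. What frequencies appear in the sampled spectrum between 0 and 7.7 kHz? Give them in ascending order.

1.1 kHz, 1.7 kHz, 2.7 kHz, 4 kHz

fs/2 = 7.7 kHz.
12.7 kHz > fs/2 = 7.7 kHz, folds to fs − 12.7 kHz = 2.7 kHz.
16.5 kHz mod fs = 1.1 kHz.
1.1 kHz ≤ fs/2 = 7.7 kHz, appears at 1.1 kHz.
59.9 kHz mod fs = 13.7 kHz.
13.7 kHz > fs/2 = 7.7 kHz, folds to fs − 13.7 kHz = 1.7 kHz.
28.1 kHz mod fs = 12.7 kHz.
12.7 kHz > fs/2 = 7.7 kHz, folds to fs − 12.7 kHz = 2.7 kHz.
65.6 kHz mod fs = 4 kHz.
4 kHz ≤ fs/2 = 7.7 kHz, appears at 4 kHz.
Distinct values: {1.1 kHz, 1.7 kHz, 2.7 kHz, 4 kHz}.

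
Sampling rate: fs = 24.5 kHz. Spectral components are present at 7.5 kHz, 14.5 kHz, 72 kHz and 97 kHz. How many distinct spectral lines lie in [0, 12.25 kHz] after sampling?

4

fs/2 = 12.25 kHz.
7.5 kHz ≤ fs/2 = 12.25 kHz, passes unchanged.
14.5 kHz > fs/2 = 12.25 kHz, folds to fs − 14.5 kHz = 10 kHz.
72 kHz mod fs = 23 kHz.
23 kHz > fs/2 = 12.25 kHz, folds to fs − 23 kHz = 1.5 kHz.
97 kHz mod fs = 23.5 kHz.
23.5 kHz > fs/2 = 12.25 kHz, folds to fs − 23.5 kHz = 1 kHz.
Distinct values: {1 kHz, 1.5 kHz, 7.5 kHz, 10 kHz} → 4.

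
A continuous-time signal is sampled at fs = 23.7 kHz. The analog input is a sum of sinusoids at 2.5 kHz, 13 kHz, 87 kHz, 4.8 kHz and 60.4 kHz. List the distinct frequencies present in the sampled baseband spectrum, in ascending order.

2.5 kHz, 4.8 kHz, 7.8 kHz, 10.7 kHz

fs/2 = 11.85 kHz.
2.5 kHz ≤ fs/2 = 11.85 kHz, passes unchanged.
13 kHz > fs/2 = 11.85 kHz, folds to fs − 13 kHz = 10.7 kHz.
87 kHz mod fs = 15.9 kHz.
15.9 kHz > fs/2 = 11.85 kHz, folds to fs − 15.9 kHz = 7.8 kHz.
4.8 kHz ≤ fs/2 = 11.85 kHz, passes unchanged.
60.4 kHz mod fs = 13 kHz.
13 kHz > fs/2 = 11.85 kHz, folds to fs − 13 kHz = 10.7 kHz.
Distinct values: {2.5 kHz, 4.8 kHz, 7.8 kHz, 10.7 kHz}.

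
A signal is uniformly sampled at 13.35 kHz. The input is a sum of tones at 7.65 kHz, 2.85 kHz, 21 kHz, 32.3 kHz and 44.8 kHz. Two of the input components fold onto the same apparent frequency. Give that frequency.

fs/2 = 6.675 kHz.
7.65 kHz > fs/2 = 6.675 kHz, folds to fs − 7.65 kHz = 5.7 kHz.
2.85 kHz ≤ fs/2 = 6.675 kHz, passes unchanged.
21 kHz mod fs = 7.65 kHz.
7.65 kHz > fs/2 = 6.675 kHz, folds to fs − 7.65 kHz = 5.7 kHz.
32.3 kHz mod fs = 5.6 kHz.
5.6 kHz ≤ fs/2 = 6.675 kHz, appears at 5.6 kHz.
44.8 kHz mod fs = 4.75 kHz.
4.75 kHz ≤ fs/2 = 6.675 kHz, appears at 4.75 kHz.
7.65 kHz and 21 kHz both map to 5.7 kHz.

5.7 kHz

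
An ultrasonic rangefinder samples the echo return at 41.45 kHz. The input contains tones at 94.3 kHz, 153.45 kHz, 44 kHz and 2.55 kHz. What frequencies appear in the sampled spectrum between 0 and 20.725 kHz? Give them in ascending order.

fs/2 = 20.725 kHz.
94.3 kHz mod fs = 11.4 kHz.
11.4 kHz ≤ fs/2 = 20.725 kHz, appears at 11.4 kHz.
153.45 kHz mod fs = 29.1 kHz.
29.1 kHz > fs/2 = 20.725 kHz, folds to fs − 29.1 kHz = 12.35 kHz.
44 kHz mod fs = 2.55 kHz.
2.55 kHz ≤ fs/2 = 20.725 kHz, appears at 2.55 kHz.
2.55 kHz ≤ fs/2 = 20.725 kHz, passes unchanged.
Distinct values: {2.55 kHz, 11.4 kHz, 12.35 kHz}.

2.55 kHz, 11.4 kHz, 12.35 kHz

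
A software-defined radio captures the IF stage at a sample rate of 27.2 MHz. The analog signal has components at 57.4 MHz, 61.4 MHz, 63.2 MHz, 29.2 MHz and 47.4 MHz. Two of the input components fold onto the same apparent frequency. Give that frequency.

7 MHz

fs/2 = 13.6 MHz.
57.4 MHz mod fs = 3 MHz.
3 MHz ≤ fs/2 = 13.6 MHz, appears at 3 MHz.
61.4 MHz mod fs = 7 MHz.
7 MHz ≤ fs/2 = 13.6 MHz, appears at 7 MHz.
63.2 MHz mod fs = 8.8 MHz.
8.8 MHz ≤ fs/2 = 13.6 MHz, appears at 8.8 MHz.
29.2 MHz mod fs = 2 MHz.
2 MHz ≤ fs/2 = 13.6 MHz, appears at 2 MHz.
47.4 MHz mod fs = 20.2 MHz.
20.2 MHz > fs/2 = 13.6 MHz, folds to fs − 20.2 MHz = 7 MHz.
47.4 MHz and 61.4 MHz both map to 7 MHz.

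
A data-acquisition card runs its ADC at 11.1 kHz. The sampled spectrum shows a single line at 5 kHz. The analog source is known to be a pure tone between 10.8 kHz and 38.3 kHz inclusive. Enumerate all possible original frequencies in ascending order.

16.1 kHz, 17.2 kHz, 27.2 kHz, 28.3 kHz, 38.3 kHz

Frequencies that alias to 5 kHz are k·fs ± 5 kHz for integer k ≥ 0.
k=0: 5 kHz.
k=1: 6.1 kHz, 16.1 kHz.
k=2: 17.2 kHz, 27.2 kHz.
k=3: 28.3 kHz, 38.3 kHz.
k=4: 39.4 kHz, 49.4 kHz.
Within [10.8 kHz, 38.3 kHz]: 16.1 kHz, 17.2 kHz, 27.2 kHz, 28.3 kHz, 38.3 kHz.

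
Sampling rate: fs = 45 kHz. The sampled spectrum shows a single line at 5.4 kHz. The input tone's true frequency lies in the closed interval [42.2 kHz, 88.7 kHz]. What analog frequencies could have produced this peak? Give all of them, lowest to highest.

Frequencies that alias to 5.4 kHz are k·fs ± 5.4 kHz for integer k ≥ 0.
k=0: 5.4 kHz.
k=1: 39.6 kHz, 50.4 kHz.
k=2: 84.6 kHz, 95.4 kHz.
k=3: 129.6 kHz, 140.4 kHz.
Within [42.2 kHz, 88.7 kHz]: 50.4 kHz, 84.6 kHz.

50.4 kHz, 84.6 kHz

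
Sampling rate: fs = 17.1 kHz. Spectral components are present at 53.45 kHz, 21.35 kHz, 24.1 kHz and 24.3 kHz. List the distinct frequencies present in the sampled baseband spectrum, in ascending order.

2.15 kHz, 4.25 kHz, 7 kHz, 7.2 kHz

fs/2 = 8.55 kHz.
53.45 kHz mod fs = 2.15 kHz.
2.15 kHz ≤ fs/2 = 8.55 kHz, appears at 2.15 kHz.
21.35 kHz mod fs = 4.25 kHz.
4.25 kHz ≤ fs/2 = 8.55 kHz, appears at 4.25 kHz.
24.1 kHz mod fs = 7 kHz.
7 kHz ≤ fs/2 = 8.55 kHz, appears at 7 kHz.
24.3 kHz mod fs = 7.2 kHz.
7.2 kHz ≤ fs/2 = 8.55 kHz, appears at 7.2 kHz.
Distinct values: {2.15 kHz, 4.25 kHz, 7 kHz, 7.2 kHz}.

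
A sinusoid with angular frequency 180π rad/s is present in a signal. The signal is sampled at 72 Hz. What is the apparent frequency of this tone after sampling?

18 Hz

ω = 180π rad/s → f = ω/(2π) = 90 Hz.
90 Hz mod fs = 18 Hz.
18 Hz ≤ fs/2 = 36 Hz, appears at 18 Hz.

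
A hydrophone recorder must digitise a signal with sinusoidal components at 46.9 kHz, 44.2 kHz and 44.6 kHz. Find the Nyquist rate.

93.8 kHz

Highest-frequency component: 46.9 kHz.
Nyquist rate = 2 × 46.9 kHz = 93.8 kHz.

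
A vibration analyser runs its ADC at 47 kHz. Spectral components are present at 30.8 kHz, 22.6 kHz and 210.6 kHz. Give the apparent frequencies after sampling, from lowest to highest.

fs/2 = 23.5 kHz.
30.8 kHz > fs/2 = 23.5 kHz, folds to fs − 30.8 kHz = 16.2 kHz.
22.6 kHz ≤ fs/2 = 23.5 kHz, passes unchanged.
210.6 kHz mod fs = 22.6 kHz.
22.6 kHz ≤ fs/2 = 23.5 kHz, appears at 22.6 kHz.
Distinct values: {16.2 kHz, 22.6 kHz}.

16.2 kHz, 22.6 kHz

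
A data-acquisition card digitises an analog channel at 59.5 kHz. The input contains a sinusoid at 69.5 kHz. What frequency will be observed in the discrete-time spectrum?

10 kHz

69.5 kHz mod fs = 10 kHz.
10 kHz ≤ fs/2 = 29.75 kHz, appears at 10 kHz.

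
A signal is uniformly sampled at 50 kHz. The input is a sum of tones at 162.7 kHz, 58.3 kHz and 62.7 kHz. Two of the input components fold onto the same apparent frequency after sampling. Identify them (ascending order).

62.7 kHz, 162.7 kHz

fs/2 = 25 kHz.
162.7 kHz mod fs = 12.7 kHz.
12.7 kHz ≤ fs/2 = 25 kHz, appears at 12.7 kHz.
58.3 kHz mod fs = 8.3 kHz.
8.3 kHz ≤ fs/2 = 25 kHz, appears at 8.3 kHz.
62.7 kHz mod fs = 12.7 kHz.
12.7 kHz ≤ fs/2 = 25 kHz, appears at 12.7 kHz.
62.7 kHz and 162.7 kHz both map to 12.7 kHz.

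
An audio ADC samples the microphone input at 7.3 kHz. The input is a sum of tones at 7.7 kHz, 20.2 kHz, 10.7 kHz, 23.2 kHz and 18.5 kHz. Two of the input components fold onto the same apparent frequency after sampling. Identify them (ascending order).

10.7 kHz, 18.5 kHz

fs/2 = 3.65 kHz.
7.7 kHz mod fs = 0.4 kHz.
0.4 kHz ≤ fs/2 = 3.65 kHz, appears at 0.4 kHz.
20.2 kHz mod fs = 5.6 kHz.
5.6 kHz > fs/2 = 3.65 kHz, folds to fs − 5.6 kHz = 1.7 kHz.
10.7 kHz mod fs = 3.4 kHz.
3.4 kHz ≤ fs/2 = 3.65 kHz, appears at 3.4 kHz.
23.2 kHz mod fs = 1.3 kHz.
1.3 kHz ≤ fs/2 = 3.65 kHz, appears at 1.3 kHz.
18.5 kHz mod fs = 3.9 kHz.
3.9 kHz > fs/2 = 3.65 kHz, folds to fs − 3.9 kHz = 3.4 kHz.
10.7 kHz and 18.5 kHz both map to 3.4 kHz.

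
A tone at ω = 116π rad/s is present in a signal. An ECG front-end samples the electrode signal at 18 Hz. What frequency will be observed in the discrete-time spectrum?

ω = 116π rad/s → f = ω/(2π) = 58 Hz.
58 Hz mod fs = 4 Hz.
4 Hz ≤ fs/2 = 9 Hz, appears at 4 Hz.

4 Hz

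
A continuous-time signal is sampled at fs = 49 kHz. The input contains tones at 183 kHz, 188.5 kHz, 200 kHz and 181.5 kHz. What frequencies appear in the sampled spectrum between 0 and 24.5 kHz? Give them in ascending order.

fs/2 = 24.5 kHz.
183 kHz mod fs = 36 kHz.
36 kHz > fs/2 = 24.5 kHz, folds to fs − 36 kHz = 13 kHz.
188.5 kHz mod fs = 41.5 kHz.
41.5 kHz > fs/2 = 24.5 kHz, folds to fs − 41.5 kHz = 7.5 kHz.
200 kHz mod fs = 4 kHz.
4 kHz ≤ fs/2 = 24.5 kHz, appears at 4 kHz.
181.5 kHz mod fs = 34.5 kHz.
34.5 kHz > fs/2 = 24.5 kHz, folds to fs − 34.5 kHz = 14.5 kHz.
Distinct values: {4 kHz, 7.5 kHz, 13 kHz, 14.5 kHz}.

4 kHz, 7.5 kHz, 13 kHz, 14.5 kHz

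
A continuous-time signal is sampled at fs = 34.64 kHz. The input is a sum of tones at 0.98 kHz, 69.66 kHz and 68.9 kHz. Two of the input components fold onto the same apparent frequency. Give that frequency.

fs/2 = 17.32 kHz.
0.98 kHz ≤ fs/2 = 17.32 kHz, passes unchanged.
69.66 kHz mod fs = 0.38 kHz.
0.38 kHz ≤ fs/2 = 17.32 kHz, appears at 0.38 kHz.
68.9 kHz mod fs = 34.26 kHz.
34.26 kHz > fs/2 = 17.32 kHz, folds to fs − 34.26 kHz = 0.38 kHz.
68.9 kHz and 69.66 kHz both map to 0.38 kHz.

0.38 kHz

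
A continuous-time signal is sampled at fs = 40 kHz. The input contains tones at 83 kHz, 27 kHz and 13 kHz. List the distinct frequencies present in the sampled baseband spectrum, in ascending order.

fs/2 = 20 kHz.
83 kHz mod fs = 3 kHz.
3 kHz ≤ fs/2 = 20 kHz, appears at 3 kHz.
27 kHz > fs/2 = 20 kHz, folds to fs − 27 kHz = 13 kHz.
13 kHz ≤ fs/2 = 20 kHz, passes unchanged.
Distinct values: {3 kHz, 13 kHz}.

3 kHz, 13 kHz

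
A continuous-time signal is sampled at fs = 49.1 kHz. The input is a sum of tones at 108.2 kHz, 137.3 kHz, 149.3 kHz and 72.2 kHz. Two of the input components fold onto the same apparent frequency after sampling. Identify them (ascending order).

fs/2 = 24.55 kHz.
108.2 kHz mod fs = 10 kHz.
10 kHz ≤ fs/2 = 24.55 kHz, appears at 10 kHz.
137.3 kHz mod fs = 39.1 kHz.
39.1 kHz > fs/2 = 24.55 kHz, folds to fs − 39.1 kHz = 10 kHz.
149.3 kHz mod fs = 2 kHz.
2 kHz ≤ fs/2 = 24.55 kHz, appears at 2 kHz.
72.2 kHz mod fs = 23.1 kHz.
23.1 kHz ≤ fs/2 = 24.55 kHz, appears at 23.1 kHz.
108.2 kHz and 137.3 kHz both map to 10 kHz.

108.2 kHz, 137.3 kHz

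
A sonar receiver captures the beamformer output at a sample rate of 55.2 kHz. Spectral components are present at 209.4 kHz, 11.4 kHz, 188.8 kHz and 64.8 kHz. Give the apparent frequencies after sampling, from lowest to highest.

9.6 kHz, 11.4 kHz, 23.2 kHz

fs/2 = 27.6 kHz.
209.4 kHz mod fs = 43.8 kHz.
43.8 kHz > fs/2 = 27.6 kHz, folds to fs − 43.8 kHz = 11.4 kHz.
11.4 kHz ≤ fs/2 = 27.6 kHz, passes unchanged.
188.8 kHz mod fs = 23.2 kHz.
23.2 kHz ≤ fs/2 = 27.6 kHz, appears at 23.2 kHz.
64.8 kHz mod fs = 9.6 kHz.
9.6 kHz ≤ fs/2 = 27.6 kHz, appears at 9.6 kHz.
Distinct values: {9.6 kHz, 11.4 kHz, 23.2 kHz}.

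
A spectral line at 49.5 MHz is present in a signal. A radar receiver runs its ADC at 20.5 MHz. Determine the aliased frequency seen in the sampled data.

49.5 MHz mod fs = 8.5 MHz.
8.5 MHz ≤ fs/2 = 10.25 MHz, appears at 8.5 MHz.

8.5 MHz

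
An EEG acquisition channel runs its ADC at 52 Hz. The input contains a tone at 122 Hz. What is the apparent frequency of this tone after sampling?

122 Hz mod fs = 18 Hz.
18 Hz ≤ fs/2 = 26 Hz, appears at 18 Hz.

18 Hz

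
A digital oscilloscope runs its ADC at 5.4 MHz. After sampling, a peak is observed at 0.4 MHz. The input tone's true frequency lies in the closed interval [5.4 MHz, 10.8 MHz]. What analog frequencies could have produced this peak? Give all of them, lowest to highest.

Frequencies that alias to 0.4 MHz are k·fs ± 0.4 MHz for integer k ≥ 0.
k=0: 0.4 MHz.
k=1: 5 MHz, 5.8 MHz.
k=2: 10.4 MHz, 11.2 MHz.
k=3: 15.8 MHz, 16.6 MHz.
Within [5.4 MHz, 10.8 MHz]: 5.8 MHz, 10.4 MHz.

5.8 MHz, 10.4 MHz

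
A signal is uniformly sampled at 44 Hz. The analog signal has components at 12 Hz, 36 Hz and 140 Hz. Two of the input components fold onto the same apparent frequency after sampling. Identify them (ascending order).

fs/2 = 22 Hz.
12 Hz ≤ fs/2 = 22 Hz, passes unchanged.
36 Hz > fs/2 = 22 Hz, folds to fs − 36 Hz = 8 Hz.
140 Hz mod fs = 8 Hz.
8 Hz ≤ fs/2 = 22 Hz, appears at 8 Hz.
36 Hz and 140 Hz both map to 8 Hz.

36 Hz, 140 Hz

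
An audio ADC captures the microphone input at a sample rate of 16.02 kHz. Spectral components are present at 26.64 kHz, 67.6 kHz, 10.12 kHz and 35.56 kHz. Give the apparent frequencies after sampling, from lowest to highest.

3.52 kHz, 5.4 kHz, 5.9 kHz

fs/2 = 8.01 kHz.
26.64 kHz mod fs = 10.62 kHz.
10.62 kHz > fs/2 = 8.01 kHz, folds to fs − 10.62 kHz = 5.4 kHz.
67.6 kHz mod fs = 3.52 kHz.
3.52 kHz ≤ fs/2 = 8.01 kHz, appears at 3.52 kHz.
10.12 kHz > fs/2 = 8.01 kHz, folds to fs − 10.12 kHz = 5.9 kHz.
35.56 kHz mod fs = 3.52 kHz.
3.52 kHz ≤ fs/2 = 8.01 kHz, appears at 3.52 kHz.
Distinct values: {3.52 kHz, 5.4 kHz, 5.9 kHz}.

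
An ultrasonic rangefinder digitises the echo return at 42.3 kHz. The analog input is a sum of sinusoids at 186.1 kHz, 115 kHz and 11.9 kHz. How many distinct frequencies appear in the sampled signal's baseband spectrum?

fs/2 = 21.15 kHz.
186.1 kHz mod fs = 16.9 kHz.
16.9 kHz ≤ fs/2 = 21.15 kHz, appears at 16.9 kHz.
115 kHz mod fs = 30.4 kHz.
30.4 kHz > fs/2 = 21.15 kHz, folds to fs − 30.4 kHz = 11.9 kHz.
11.9 kHz ≤ fs/2 = 21.15 kHz, passes unchanged.
Distinct values: {11.9 kHz, 16.9 kHz} → 2.

2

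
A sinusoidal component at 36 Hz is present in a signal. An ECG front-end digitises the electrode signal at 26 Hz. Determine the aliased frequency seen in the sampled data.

36 Hz mod fs = 10 Hz.
10 Hz ≤ fs/2 = 13 Hz, appears at 10 Hz.

10 Hz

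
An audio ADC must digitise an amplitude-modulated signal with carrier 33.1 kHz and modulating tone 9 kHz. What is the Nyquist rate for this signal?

AM sidebands sit at fc ± fm = 24.1 kHz and 42.1 kHz.
Highest-frequency component: 42.1 kHz.
Nyquist rate = 2 × 42.1 kHz = 84.2 kHz.

84.2 kHz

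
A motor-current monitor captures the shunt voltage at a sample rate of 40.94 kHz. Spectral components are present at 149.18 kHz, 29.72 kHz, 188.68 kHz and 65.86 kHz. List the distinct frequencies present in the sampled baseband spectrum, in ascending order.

fs/2 = 20.47 kHz.
149.18 kHz mod fs = 26.36 kHz.
26.36 kHz > fs/2 = 20.47 kHz, folds to fs − 26.36 kHz = 14.58 kHz.
29.72 kHz > fs/2 = 20.47 kHz, folds to fs − 29.72 kHz = 11.22 kHz.
188.68 kHz mod fs = 24.92 kHz.
24.92 kHz > fs/2 = 20.47 kHz, folds to fs − 24.92 kHz = 16.02 kHz.
65.86 kHz mod fs = 24.92 kHz.
24.92 kHz > fs/2 = 20.47 kHz, folds to fs − 24.92 kHz = 16.02 kHz.
Distinct values: {11.22 kHz, 14.58 kHz, 16.02 kHz}.

11.22 kHz, 14.58 kHz, 16.02 kHz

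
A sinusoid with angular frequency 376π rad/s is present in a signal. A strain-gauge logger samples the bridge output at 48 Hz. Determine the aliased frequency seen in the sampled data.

ω = 376π rad/s → f = ω/(2π) = 188 Hz.
188 Hz mod fs = 44 Hz.
44 Hz > fs/2 = 24 Hz, folds to fs − 44 Hz = 4 Hz.

4 Hz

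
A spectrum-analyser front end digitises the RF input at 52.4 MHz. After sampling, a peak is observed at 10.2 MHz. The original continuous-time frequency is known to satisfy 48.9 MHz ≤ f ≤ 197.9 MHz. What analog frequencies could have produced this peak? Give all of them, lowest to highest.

Frequencies that alias to 10.2 MHz are k·fs ± 10.2 MHz for integer k ≥ 0.
k=0: 10.2 MHz.
k=1: 42.2 MHz, 62.6 MHz.
k=2: 94.6 MHz, 115 MHz.
k=3: 147 MHz, 167.4 MHz.
k=4: 199.4 MHz, 219.8 MHz.
Within [48.9 MHz, 197.9 MHz]: 62.6 MHz, 94.6 MHz, 115 MHz, 147 MHz, 167.4 MHz.

62.6 MHz, 94.6 MHz, 115 MHz, 147 MHz, 167.4 MHz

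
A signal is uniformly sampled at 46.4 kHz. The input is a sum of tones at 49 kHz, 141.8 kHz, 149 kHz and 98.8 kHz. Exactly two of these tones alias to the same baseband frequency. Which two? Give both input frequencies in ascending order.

fs/2 = 23.2 kHz.
49 kHz mod fs = 2.6 kHz.
2.6 kHz ≤ fs/2 = 23.2 kHz, appears at 2.6 kHz.
141.8 kHz mod fs = 2.6 kHz.
2.6 kHz ≤ fs/2 = 23.2 kHz, appears at 2.6 kHz.
149 kHz mod fs = 9.8 kHz.
9.8 kHz ≤ fs/2 = 23.2 kHz, appears at 9.8 kHz.
98.8 kHz mod fs = 6 kHz.
6 kHz ≤ fs/2 = 23.2 kHz, appears at 6 kHz.
49 kHz and 141.8 kHz both map to 2.6 kHz.

49 kHz, 141.8 kHz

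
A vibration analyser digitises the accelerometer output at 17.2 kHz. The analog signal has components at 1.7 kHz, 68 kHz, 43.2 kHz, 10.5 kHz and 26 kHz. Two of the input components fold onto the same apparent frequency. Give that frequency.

fs/2 = 8.6 kHz.
1.7 kHz ≤ fs/2 = 8.6 kHz, passes unchanged.
68 kHz mod fs = 16.4 kHz.
16.4 kHz > fs/2 = 8.6 kHz, folds to fs − 16.4 kHz = 0.8 kHz.
43.2 kHz mod fs = 8.8 kHz.
8.8 kHz > fs/2 = 8.6 kHz, folds to fs − 8.8 kHz = 8.4 kHz.
10.5 kHz > fs/2 = 8.6 kHz, folds to fs − 10.5 kHz = 6.7 kHz.
26 kHz mod fs = 8.8 kHz.
8.8 kHz > fs/2 = 8.6 kHz, folds to fs − 8.8 kHz = 8.4 kHz.
26 kHz and 43.2 kHz both map to 8.4 kHz.

8.4 kHz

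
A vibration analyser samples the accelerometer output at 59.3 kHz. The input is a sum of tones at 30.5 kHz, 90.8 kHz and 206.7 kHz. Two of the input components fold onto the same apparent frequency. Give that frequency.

28.8 kHz

fs/2 = 29.65 kHz.
30.5 kHz > fs/2 = 29.65 kHz, folds to fs − 30.5 kHz = 28.8 kHz.
90.8 kHz mod fs = 31.5 kHz.
31.5 kHz > fs/2 = 29.65 kHz, folds to fs − 31.5 kHz = 27.8 kHz.
206.7 kHz mod fs = 28.8 kHz.
28.8 kHz ≤ fs/2 = 29.65 kHz, appears at 28.8 kHz.
30.5 kHz and 206.7 kHz both map to 28.8 kHz.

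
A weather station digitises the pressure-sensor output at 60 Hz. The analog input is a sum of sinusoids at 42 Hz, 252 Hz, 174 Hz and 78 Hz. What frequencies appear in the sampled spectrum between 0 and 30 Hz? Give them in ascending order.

6 Hz, 12 Hz, 18 Hz

fs/2 = 30 Hz.
42 Hz > fs/2 = 30 Hz, folds to fs − 42 Hz = 18 Hz.
252 Hz mod fs = 12 Hz.
12 Hz ≤ fs/2 = 30 Hz, appears at 12 Hz.
174 Hz mod fs = 54 Hz.
54 Hz > fs/2 = 30 Hz, folds to fs − 54 Hz = 6 Hz.
78 Hz mod fs = 18 Hz.
18 Hz ≤ fs/2 = 30 Hz, appears at 18 Hz.
Distinct values: {6 Hz, 12 Hz, 18 Hz}.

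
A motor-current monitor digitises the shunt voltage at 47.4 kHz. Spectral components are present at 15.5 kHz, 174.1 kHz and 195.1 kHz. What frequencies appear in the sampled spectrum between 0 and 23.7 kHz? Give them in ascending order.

fs/2 = 23.7 kHz.
15.5 kHz ≤ fs/2 = 23.7 kHz, passes unchanged.
174.1 kHz mod fs = 31.9 kHz.
31.9 kHz > fs/2 = 23.7 kHz, folds to fs − 31.9 kHz = 15.5 kHz.
195.1 kHz mod fs = 5.5 kHz.
5.5 kHz ≤ fs/2 = 23.7 kHz, appears at 5.5 kHz.
Distinct values: {5.5 kHz, 15.5 kHz}.

5.5 kHz, 15.5 kHz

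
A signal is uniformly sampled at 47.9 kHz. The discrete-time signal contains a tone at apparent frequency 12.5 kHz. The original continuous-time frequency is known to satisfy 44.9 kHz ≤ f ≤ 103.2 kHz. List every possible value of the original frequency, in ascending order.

Frequencies that alias to 12.5 kHz are k·fs ± 12.5 kHz for integer k ≥ 0.
k=0: 12.5 kHz.
k=1: 35.4 kHz, 60.4 kHz.
k=2: 83.3 kHz, 108.3 kHz.
k=3: 131.2 kHz, 156.2 kHz.
Within [44.9 kHz, 103.2 kHz]: 60.4 kHz, 83.3 kHz.

60.4 kHz, 83.3 kHz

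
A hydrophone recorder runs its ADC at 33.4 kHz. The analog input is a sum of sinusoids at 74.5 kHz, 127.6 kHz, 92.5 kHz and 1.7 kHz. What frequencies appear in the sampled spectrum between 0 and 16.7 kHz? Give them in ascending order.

1.7 kHz, 6 kHz, 7.7 kHz

fs/2 = 16.7 kHz.
74.5 kHz mod fs = 7.7 kHz.
7.7 kHz ≤ fs/2 = 16.7 kHz, appears at 7.7 kHz.
127.6 kHz mod fs = 27.4 kHz.
27.4 kHz > fs/2 = 16.7 kHz, folds to fs − 27.4 kHz = 6 kHz.
92.5 kHz mod fs = 25.7 kHz.
25.7 kHz > fs/2 = 16.7 kHz, folds to fs − 25.7 kHz = 7.7 kHz.
1.7 kHz ≤ fs/2 = 16.7 kHz, passes unchanged.
Distinct values: {1.7 kHz, 6 kHz, 7.7 kHz}.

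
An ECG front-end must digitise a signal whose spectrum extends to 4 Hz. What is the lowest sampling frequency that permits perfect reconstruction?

8 Hz

Nyquist rate = 2 × 4 Hz = 8 Hz.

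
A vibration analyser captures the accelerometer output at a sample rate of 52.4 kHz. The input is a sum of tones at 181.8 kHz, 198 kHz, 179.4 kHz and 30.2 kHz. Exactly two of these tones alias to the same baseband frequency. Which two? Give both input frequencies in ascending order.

30.2 kHz, 179.4 kHz

fs/2 = 26.2 kHz.
181.8 kHz mod fs = 24.6 kHz.
24.6 kHz ≤ fs/2 = 26.2 kHz, appears at 24.6 kHz.
198 kHz mod fs = 40.8 kHz.
40.8 kHz > fs/2 = 26.2 kHz, folds to fs − 40.8 kHz = 11.6 kHz.
179.4 kHz mod fs = 22.2 kHz.
22.2 kHz ≤ fs/2 = 26.2 kHz, appears at 22.2 kHz.
30.2 kHz > fs/2 = 26.2 kHz, folds to fs − 30.2 kHz = 22.2 kHz.
30.2 kHz and 179.4 kHz both map to 22.2 kHz.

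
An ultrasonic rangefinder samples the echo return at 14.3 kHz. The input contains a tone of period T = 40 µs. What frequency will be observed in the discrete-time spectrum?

3.6 kHz

T = 40 µs → f = 1/T = 25 kHz.
25 kHz mod fs = 10.7 kHz.
10.7 kHz > fs/2 = 7.15 kHz, folds to fs − 10.7 kHz = 3.6 kHz.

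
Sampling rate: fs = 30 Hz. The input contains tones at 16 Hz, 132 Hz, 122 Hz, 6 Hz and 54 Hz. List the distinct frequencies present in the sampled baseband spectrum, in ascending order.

2 Hz, 6 Hz, 12 Hz, 14 Hz

fs/2 = 15 Hz.
16 Hz > fs/2 = 15 Hz, folds to fs − 16 Hz = 14 Hz.
132 Hz mod fs = 12 Hz.
12 Hz ≤ fs/2 = 15 Hz, appears at 12 Hz.
122 Hz mod fs = 2 Hz.
2 Hz ≤ fs/2 = 15 Hz, appears at 2 Hz.
6 Hz ≤ fs/2 = 15 Hz, passes unchanged.
54 Hz mod fs = 24 Hz.
24 Hz > fs/2 = 15 Hz, folds to fs − 24 Hz = 6 Hz.
Distinct values: {2 Hz, 6 Hz, 12 Hz, 14 Hz}.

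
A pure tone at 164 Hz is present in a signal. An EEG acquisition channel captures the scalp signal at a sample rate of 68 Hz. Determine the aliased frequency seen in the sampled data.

164 Hz mod fs = 28 Hz.
28 Hz ≤ fs/2 = 34 Hz, appears at 28 Hz.

28 Hz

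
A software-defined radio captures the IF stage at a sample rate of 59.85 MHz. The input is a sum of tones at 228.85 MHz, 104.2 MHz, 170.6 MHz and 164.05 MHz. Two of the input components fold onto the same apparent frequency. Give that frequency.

15.5 MHz

fs/2 = 29.925 MHz.
228.85 MHz mod fs = 49.3 MHz.
49.3 MHz > fs/2 = 29.925 MHz, folds to fs − 49.3 MHz = 10.55 MHz.
104.2 MHz mod fs = 44.35 MHz.
44.35 MHz > fs/2 = 29.925 MHz, folds to fs − 44.35 MHz = 15.5 MHz.
170.6 MHz mod fs = 50.9 MHz.
50.9 MHz > fs/2 = 29.925 MHz, folds to fs − 50.9 MHz = 8.95 MHz.
164.05 MHz mod fs = 44.35 MHz.
44.35 MHz > fs/2 = 29.925 MHz, folds to fs − 44.35 MHz = 15.5 MHz.
104.2 MHz and 164.05 MHz both map to 15.5 MHz.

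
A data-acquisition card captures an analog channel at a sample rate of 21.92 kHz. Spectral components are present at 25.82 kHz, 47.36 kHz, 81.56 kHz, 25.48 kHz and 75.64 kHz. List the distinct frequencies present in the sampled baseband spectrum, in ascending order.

3.52 kHz, 3.56 kHz, 3.9 kHz, 6.12 kHz, 9.88 kHz

fs/2 = 10.96 kHz.
25.82 kHz mod fs = 3.9 kHz.
3.9 kHz ≤ fs/2 = 10.96 kHz, appears at 3.9 kHz.
47.36 kHz mod fs = 3.52 kHz.
3.52 kHz ≤ fs/2 = 10.96 kHz, appears at 3.52 kHz.
81.56 kHz mod fs = 15.8 kHz.
15.8 kHz > fs/2 = 10.96 kHz, folds to fs − 15.8 kHz = 6.12 kHz.
25.48 kHz mod fs = 3.56 kHz.
3.56 kHz ≤ fs/2 = 10.96 kHz, appears at 3.56 kHz.
75.64 kHz mod fs = 9.88 kHz.
9.88 kHz ≤ fs/2 = 10.96 kHz, appears at 9.88 kHz.
Distinct values: {3.52 kHz, 3.56 kHz, 3.9 kHz, 6.12 kHz, 9.88 kHz}.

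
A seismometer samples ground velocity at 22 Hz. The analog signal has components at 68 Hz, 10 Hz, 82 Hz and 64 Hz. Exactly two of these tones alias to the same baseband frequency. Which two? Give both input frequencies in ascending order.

fs/2 = 11 Hz.
68 Hz mod fs = 2 Hz.
2 Hz ≤ fs/2 = 11 Hz, appears at 2 Hz.
10 Hz ≤ fs/2 = 11 Hz, passes unchanged.
82 Hz mod fs = 16 Hz.
16 Hz > fs/2 = 11 Hz, folds to fs − 16 Hz = 6 Hz.
64 Hz mod fs = 20 Hz.
20 Hz > fs/2 = 11 Hz, folds to fs − 20 Hz = 2 Hz.
64 Hz and 68 Hz both map to 2 Hz.

64 Hz, 68 Hz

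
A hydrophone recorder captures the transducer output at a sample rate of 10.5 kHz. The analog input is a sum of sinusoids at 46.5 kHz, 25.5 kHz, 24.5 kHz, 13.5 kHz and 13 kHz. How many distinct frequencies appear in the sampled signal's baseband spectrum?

4

fs/2 = 5.25 kHz.
46.5 kHz mod fs = 4.5 kHz.
4.5 kHz ≤ fs/2 = 5.25 kHz, appears at 4.5 kHz.
25.5 kHz mod fs = 4.5 kHz.
4.5 kHz ≤ fs/2 = 5.25 kHz, appears at 4.5 kHz.
24.5 kHz mod fs = 3.5 kHz.
3.5 kHz ≤ fs/2 = 5.25 kHz, appears at 3.5 kHz.
13.5 kHz mod fs = 3 kHz.
3 kHz ≤ fs/2 = 5.25 kHz, appears at 3 kHz.
13 kHz mod fs = 2.5 kHz.
2.5 kHz ≤ fs/2 = 5.25 kHz, appears at 2.5 kHz.
Distinct values: {2.5 kHz, 3 kHz, 3.5 kHz, 4.5 kHz} → 4.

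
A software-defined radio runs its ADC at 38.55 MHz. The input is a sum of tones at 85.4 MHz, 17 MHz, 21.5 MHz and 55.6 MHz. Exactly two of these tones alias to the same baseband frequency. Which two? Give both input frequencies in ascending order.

fs/2 = 19.275 MHz.
85.4 MHz mod fs = 8.3 MHz.
8.3 MHz ≤ fs/2 = 19.275 MHz, appears at 8.3 MHz.
17 MHz ≤ fs/2 = 19.275 MHz, passes unchanged.
21.5 MHz > fs/2 = 19.275 MHz, folds to fs − 21.5 MHz = 17.05 MHz.
55.6 MHz mod fs = 17.05 MHz.
17.05 MHz ≤ fs/2 = 19.275 MHz, appears at 17.05 MHz.
21.5 MHz and 55.6 MHz both map to 17.05 MHz.

21.5 MHz, 55.6 MHz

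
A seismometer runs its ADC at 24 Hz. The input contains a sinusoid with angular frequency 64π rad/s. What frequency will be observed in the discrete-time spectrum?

ω = 64π rad/s → f = ω/(2π) = 32 Hz.
32 Hz mod fs = 8 Hz.
8 Hz ≤ fs/2 = 12 Hz, appears at 8 Hz.

8 Hz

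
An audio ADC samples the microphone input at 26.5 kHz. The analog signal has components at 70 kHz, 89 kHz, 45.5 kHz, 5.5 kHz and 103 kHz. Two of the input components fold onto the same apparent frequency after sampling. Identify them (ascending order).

70 kHz, 89 kHz

fs/2 = 13.25 kHz.
70 kHz mod fs = 17 kHz.
17 kHz > fs/2 = 13.25 kHz, folds to fs − 17 kHz = 9.5 kHz.
89 kHz mod fs = 9.5 kHz.
9.5 kHz ≤ fs/2 = 13.25 kHz, appears at 9.5 kHz.
45.5 kHz mod fs = 19 kHz.
19 kHz > fs/2 = 13.25 kHz, folds to fs − 19 kHz = 7.5 kHz.
5.5 kHz ≤ fs/2 = 13.25 kHz, passes unchanged.
103 kHz mod fs = 23.5 kHz.
23.5 kHz > fs/2 = 13.25 kHz, folds to fs − 23.5 kHz = 3 kHz.
70 kHz and 89 kHz both map to 9.5 kHz.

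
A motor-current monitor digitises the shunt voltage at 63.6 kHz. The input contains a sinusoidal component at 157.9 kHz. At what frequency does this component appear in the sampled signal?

30.7 kHz

157.9 kHz mod fs = 30.7 kHz.
30.7 kHz ≤ fs/2 = 31.8 kHz, appears at 30.7 kHz.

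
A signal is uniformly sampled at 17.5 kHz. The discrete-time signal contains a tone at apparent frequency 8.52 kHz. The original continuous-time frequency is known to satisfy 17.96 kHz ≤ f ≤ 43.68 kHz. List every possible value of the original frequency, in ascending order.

26.02 kHz, 26.48 kHz, 43.52 kHz

Frequencies that alias to 8.52 kHz are k·fs ± 8.52 kHz for integer k ≥ 0.
k=0: 8.52 kHz.
k=1: 8.98 kHz, 26.02 kHz.
k=2: 26.48 kHz, 43.52 kHz.
k=3: 43.98 kHz, 61.02 kHz.
Within [17.96 kHz, 43.68 kHz]: 26.02 kHz, 26.48 kHz, 43.52 kHz.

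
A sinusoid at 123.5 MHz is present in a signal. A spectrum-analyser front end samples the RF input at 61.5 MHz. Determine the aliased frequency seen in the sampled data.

123.5 MHz mod fs = 0.5 MHz.
0.5 MHz ≤ fs/2 = 30.75 MHz, appears at 0.5 MHz.

0.5 MHz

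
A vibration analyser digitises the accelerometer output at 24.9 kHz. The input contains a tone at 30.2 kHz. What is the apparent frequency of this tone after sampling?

5.3 kHz

30.2 kHz mod fs = 5.3 kHz.
5.3 kHz ≤ fs/2 = 12.45 kHz, appears at 5.3 kHz.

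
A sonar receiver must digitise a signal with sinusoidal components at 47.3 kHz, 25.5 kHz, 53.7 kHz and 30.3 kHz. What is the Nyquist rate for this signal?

107.4 kHz

Highest-frequency component: 53.7 kHz.
Nyquist rate = 2 × 53.7 kHz = 107.4 kHz.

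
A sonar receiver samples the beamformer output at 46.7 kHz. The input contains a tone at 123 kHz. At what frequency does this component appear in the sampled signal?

17.1 kHz

123 kHz mod fs = 29.6 kHz.
29.6 kHz > fs/2 = 23.35 kHz, folds to fs − 29.6 kHz = 17.1 kHz.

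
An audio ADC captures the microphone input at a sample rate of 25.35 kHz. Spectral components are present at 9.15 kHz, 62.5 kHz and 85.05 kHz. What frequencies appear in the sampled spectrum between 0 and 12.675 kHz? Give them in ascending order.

fs/2 = 12.675 kHz.
9.15 kHz ≤ fs/2 = 12.675 kHz, passes unchanged.
62.5 kHz mod fs = 11.8 kHz.
11.8 kHz ≤ fs/2 = 12.675 kHz, appears at 11.8 kHz.
85.05 kHz mod fs = 9 kHz.
9 kHz ≤ fs/2 = 12.675 kHz, appears at 9 kHz.
Distinct values: {9 kHz, 9.15 kHz, 11.8 kHz}.

9 kHz, 9.15 kHz, 11.8 kHz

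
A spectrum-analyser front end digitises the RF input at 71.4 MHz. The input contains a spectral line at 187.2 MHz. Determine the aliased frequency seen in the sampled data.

187.2 MHz mod fs = 44.4 MHz.
44.4 MHz > fs/2 = 35.7 MHz, folds to fs − 44.4 MHz = 27 MHz.

27 MHz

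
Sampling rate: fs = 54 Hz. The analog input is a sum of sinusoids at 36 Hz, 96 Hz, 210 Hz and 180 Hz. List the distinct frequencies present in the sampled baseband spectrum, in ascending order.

fs/2 = 27 Hz.
36 Hz > fs/2 = 27 Hz, folds to fs − 36 Hz = 18 Hz.
96 Hz mod fs = 42 Hz.
42 Hz > fs/2 = 27 Hz, folds to fs − 42 Hz = 12 Hz.
210 Hz mod fs = 48 Hz.
48 Hz > fs/2 = 27 Hz, folds to fs − 48 Hz = 6 Hz.
180 Hz mod fs = 18 Hz.
18 Hz ≤ fs/2 = 27 Hz, appears at 18 Hz.
Distinct values: {6 Hz, 12 Hz, 18 Hz}.

6 Hz, 12 Hz, 18 Hz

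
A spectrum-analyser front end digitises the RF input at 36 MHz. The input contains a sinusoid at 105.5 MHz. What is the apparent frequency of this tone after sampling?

2.5 MHz

105.5 MHz mod fs = 33.5 MHz.
33.5 MHz > fs/2 = 18 MHz, folds to fs − 33.5 MHz = 2.5 MHz.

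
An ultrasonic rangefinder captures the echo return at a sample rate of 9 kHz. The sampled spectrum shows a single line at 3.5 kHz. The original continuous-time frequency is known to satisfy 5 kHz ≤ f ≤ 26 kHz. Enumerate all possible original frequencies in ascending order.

Frequencies that alias to 3.5 kHz are k·fs ± 3.5 kHz for integer k ≥ 0.
k=0: 3.5 kHz.
k=1: 5.5 kHz, 12.5 kHz.
k=2: 14.5 kHz, 21.5 kHz.
k=3: 23.5 kHz, 30.5 kHz.
k=4: 32.5 kHz, 39.5 kHz.
Within [5 kHz, 26 kHz]: 5.5 kHz, 12.5 kHz, 14.5 kHz, 21.5 kHz, 23.5 kHz.

5.5 kHz, 12.5 kHz, 14.5 kHz, 21.5 kHz, 23.5 kHz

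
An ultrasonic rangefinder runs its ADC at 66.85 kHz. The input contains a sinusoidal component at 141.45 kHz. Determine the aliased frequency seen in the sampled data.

141.45 kHz mod fs = 7.75 kHz.
7.75 kHz ≤ fs/2 = 33.425 kHz, appears at 7.75 kHz.

7.75 kHz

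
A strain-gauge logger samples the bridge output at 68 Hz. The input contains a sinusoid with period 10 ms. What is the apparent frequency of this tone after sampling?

T = 10 ms → f = 1/T = 100 Hz.
100 Hz mod fs = 32 Hz.
32 Hz ≤ fs/2 = 34 Hz, appears at 32 Hz.

32 Hz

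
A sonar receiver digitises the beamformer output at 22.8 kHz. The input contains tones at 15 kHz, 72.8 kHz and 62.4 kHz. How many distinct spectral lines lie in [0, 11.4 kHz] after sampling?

fs/2 = 11.4 kHz.
15 kHz > fs/2 = 11.4 kHz, folds to fs − 15 kHz = 7.8 kHz.
72.8 kHz mod fs = 4.4 kHz.
4.4 kHz ≤ fs/2 = 11.4 kHz, appears at 4.4 kHz.
62.4 kHz mod fs = 16.8 kHz.
16.8 kHz > fs/2 = 11.4 kHz, folds to fs − 16.8 kHz = 6 kHz.
Distinct values: {4.4 kHz, 6 kHz, 7.8 kHz} → 3.

3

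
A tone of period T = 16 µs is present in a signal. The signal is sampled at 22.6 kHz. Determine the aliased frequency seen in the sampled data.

T = 16 µs → f = 1/T = 62.5 kHz.
62.5 kHz mod fs = 17.3 kHz.
17.3 kHz > fs/2 = 11.3 kHz, folds to fs − 17.3 kHz = 5.3 kHz.

5.3 kHz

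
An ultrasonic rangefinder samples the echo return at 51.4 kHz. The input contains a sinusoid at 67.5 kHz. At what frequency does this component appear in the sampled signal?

16.1 kHz

67.5 kHz mod fs = 16.1 kHz.
16.1 kHz ≤ fs/2 = 25.7 kHz, appears at 16.1 kHz.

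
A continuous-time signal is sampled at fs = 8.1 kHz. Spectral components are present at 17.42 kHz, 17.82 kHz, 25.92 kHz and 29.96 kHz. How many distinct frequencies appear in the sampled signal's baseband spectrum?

fs/2 = 4.05 kHz.
17.42 kHz mod fs = 1.22 kHz.
1.22 kHz ≤ fs/2 = 4.05 kHz, appears at 1.22 kHz.
17.82 kHz mod fs = 1.62 kHz.
1.62 kHz ≤ fs/2 = 4.05 kHz, appears at 1.62 kHz.
25.92 kHz mod fs = 1.62 kHz.
1.62 kHz ≤ fs/2 = 4.05 kHz, appears at 1.62 kHz.
29.96 kHz mod fs = 5.66 kHz.
5.66 kHz > fs/2 = 4.05 kHz, folds to fs − 5.66 kHz = 2.44 kHz.
Distinct values: {1.22 kHz, 1.62 kHz, 2.44 kHz} → 3.

3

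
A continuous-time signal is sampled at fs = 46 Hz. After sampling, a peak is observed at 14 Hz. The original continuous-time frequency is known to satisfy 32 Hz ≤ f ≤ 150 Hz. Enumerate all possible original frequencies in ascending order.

32 Hz, 60 Hz, 78 Hz, 106 Hz, 124 Hz

Frequencies that alias to 14 Hz are k·fs ± 14 Hz for integer k ≥ 0.
k=0: 14 Hz.
k=1: 32 Hz, 60 Hz.
k=2: 78 Hz, 106 Hz.
k=3: 124 Hz, 152 Hz.
k=4: 170 Hz, 198 Hz.
Within [32 Hz, 150 Hz]: 32 Hz, 60 Hz, 78 Hz, 106 Hz, 124 Hz.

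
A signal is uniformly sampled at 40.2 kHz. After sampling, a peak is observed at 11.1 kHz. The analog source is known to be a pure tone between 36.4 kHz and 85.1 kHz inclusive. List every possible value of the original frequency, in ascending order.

51.3 kHz, 69.3 kHz

Frequencies that alias to 11.1 kHz are k·fs ± 11.1 kHz for integer k ≥ 0.
k=0: 11.1 kHz.
k=1: 29.1 kHz, 51.3 kHz.
k=2: 69.3 kHz, 91.5 kHz.
k=3: 109.5 kHz, 131.7 kHz.
Within [36.4 kHz, 85.1 kHz]: 51.3 kHz, 69.3 kHz.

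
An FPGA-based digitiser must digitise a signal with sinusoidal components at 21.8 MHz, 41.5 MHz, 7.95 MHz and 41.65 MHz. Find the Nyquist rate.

83.3 MHz

Highest-frequency component: 41.65 MHz.
Nyquist rate = 2 × 41.65 MHz = 83.3 MHz.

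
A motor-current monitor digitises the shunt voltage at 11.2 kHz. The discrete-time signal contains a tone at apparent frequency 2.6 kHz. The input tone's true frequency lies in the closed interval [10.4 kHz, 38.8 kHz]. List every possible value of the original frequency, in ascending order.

13.8 kHz, 19.8 kHz, 25 kHz, 31 kHz, 36.2 kHz

Frequencies that alias to 2.6 kHz are k·fs ± 2.6 kHz for integer k ≥ 0.
k=0: 2.6 kHz.
k=1: 8.6 kHz, 13.8 kHz.
k=2: 19.8 kHz, 25 kHz.
k=3: 31 kHz, 36.2 kHz.
k=4: 42.2 kHz, 47.4 kHz.
Within [10.4 kHz, 38.8 kHz]: 13.8 kHz, 19.8 kHz, 25 kHz, 31 kHz, 36.2 kHz.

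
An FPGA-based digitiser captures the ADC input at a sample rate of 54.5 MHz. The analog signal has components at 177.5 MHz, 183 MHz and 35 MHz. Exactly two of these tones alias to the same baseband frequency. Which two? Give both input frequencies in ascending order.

fs/2 = 27.25 MHz.
177.5 MHz mod fs = 14 MHz.
14 MHz ≤ fs/2 = 27.25 MHz, appears at 14 MHz.
183 MHz mod fs = 19.5 MHz.
19.5 MHz ≤ fs/2 = 27.25 MHz, appears at 19.5 MHz.
35 MHz > fs/2 = 27.25 MHz, folds to fs − 35 MHz = 19.5 MHz.
35 MHz and 183 MHz both map to 19.5 MHz.

35 MHz, 183 MHz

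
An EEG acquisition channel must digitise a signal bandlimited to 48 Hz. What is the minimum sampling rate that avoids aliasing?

Nyquist rate = 2 × 48 Hz = 96 Hz.

96 Hz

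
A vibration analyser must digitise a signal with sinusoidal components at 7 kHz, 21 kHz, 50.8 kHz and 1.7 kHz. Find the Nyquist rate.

Highest-frequency component: 50.8 kHz.
Nyquist rate = 2 × 50.8 kHz = 101.6 kHz.

101.6 kHz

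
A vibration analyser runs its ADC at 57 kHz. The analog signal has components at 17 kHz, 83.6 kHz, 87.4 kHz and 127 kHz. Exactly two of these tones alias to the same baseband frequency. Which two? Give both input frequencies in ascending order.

fs/2 = 28.5 kHz.
17 kHz ≤ fs/2 = 28.5 kHz, passes unchanged.
83.6 kHz mod fs = 26.6 kHz.
26.6 kHz ≤ fs/2 = 28.5 kHz, appears at 26.6 kHz.
87.4 kHz mod fs = 30.4 kHz.
30.4 kHz > fs/2 = 28.5 kHz, folds to fs − 30.4 kHz = 26.6 kHz.
127 kHz mod fs = 13 kHz.
13 kHz ≤ fs/2 = 28.5 kHz, appears at 13 kHz.
83.6 kHz and 87.4 kHz both map to 26.6 kHz.

83.6 kHz, 87.4 kHz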